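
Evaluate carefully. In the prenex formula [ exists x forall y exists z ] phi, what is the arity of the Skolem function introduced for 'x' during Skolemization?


Quantifier prefix: exists x forall y exists z
'x' is existentially quantified at position 1.
No universal quantifiers precede it.
Skolem function arity = 0 (a Skolem constant)

0


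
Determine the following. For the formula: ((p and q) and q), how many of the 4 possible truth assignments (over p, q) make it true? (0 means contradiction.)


Check all 4 assignments:
p=0, q=0: 0
p=0, q=1: 0
p=1, q=0: 0
p=1, q=1: 1
Count of True = 1

1


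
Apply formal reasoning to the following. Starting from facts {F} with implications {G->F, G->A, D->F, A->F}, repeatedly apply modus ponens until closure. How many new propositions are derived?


Initial facts: {F}
Apply modus ponens to closure:
  (no implication fires)
Final known: {F}
New propositions: {(none)}
Count = 0

0


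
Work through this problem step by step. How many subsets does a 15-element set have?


The power set of a set with n elements has 2^n elements.
|P(S)| = 2^15 = 32768

32768


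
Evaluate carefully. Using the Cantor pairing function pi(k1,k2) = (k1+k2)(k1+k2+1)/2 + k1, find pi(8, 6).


k1 + k2 = 14
(k1+k2)(k1+k2+1)/2 = 14 * 15 / 2 = 105
pi = 105 + 8 = 113

113


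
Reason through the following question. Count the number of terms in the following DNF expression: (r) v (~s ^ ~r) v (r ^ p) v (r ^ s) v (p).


A DNF formula is a disjunction of terms (conjunctions).
Terms are separated by v.
Counting the disjuncts: 5 terms.

5


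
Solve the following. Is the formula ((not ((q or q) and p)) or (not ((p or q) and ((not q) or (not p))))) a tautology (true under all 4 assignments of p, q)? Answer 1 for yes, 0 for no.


Check all 4 assignments:
p=0, q=0: 1
p=0, q=1: 1
p=1, q=0: 1
p=1, q=1: 1
Satisfying count = 4/4.
Tautology iff count = 4: yes.

1


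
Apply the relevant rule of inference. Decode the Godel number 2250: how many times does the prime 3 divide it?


Factorize 2250 by dividing by 3 repeatedly.
Division steps: 3 divides 2250 exactly 2 time(s).
Exponent of 3 = 2

2


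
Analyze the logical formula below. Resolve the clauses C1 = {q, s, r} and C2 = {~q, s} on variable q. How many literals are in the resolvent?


Remove q from C1 and ~q from C2.
C1 remainder: {s, r}
C2 remainder: {s}
Union (resolvent): {r, s}
Resolvent has 2 literal(s).

2


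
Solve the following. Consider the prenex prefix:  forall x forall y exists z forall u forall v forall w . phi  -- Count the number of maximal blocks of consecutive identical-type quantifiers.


Quantifier-type sequence: A A E A A A  (A=forall, E=exists)
Group into maximal same-type runs:
  Ax2 | Ex1 | Ax3
Number of blocks = 3

3


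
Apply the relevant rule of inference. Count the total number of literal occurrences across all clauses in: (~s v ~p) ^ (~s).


Counting literals in each clause:
Clause 1: 2 literal(s)
Clause 2: 1 literal(s)
Total = 3

3


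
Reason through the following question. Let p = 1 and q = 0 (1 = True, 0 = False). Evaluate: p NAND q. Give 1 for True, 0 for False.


p = 1, q = 0
Operation: p NAND q
Evaluate: 1 NAND 0 = 1

1


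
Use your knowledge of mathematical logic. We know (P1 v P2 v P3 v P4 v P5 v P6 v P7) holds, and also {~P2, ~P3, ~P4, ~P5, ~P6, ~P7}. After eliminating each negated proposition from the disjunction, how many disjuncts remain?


Original disjuncts (7): P1, P2, P3, P4, P5, P6, P7
Negated (eliminate): ~P2, ~P3, ~P4, ~P5, ~P6, ~P7
Remaining disjuncts: P1
Count = 7 - 6 = 1

1


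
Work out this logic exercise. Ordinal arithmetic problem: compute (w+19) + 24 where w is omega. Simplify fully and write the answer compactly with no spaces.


Compute (w+19) + 24.
Ordinal + is associative but NOT commutative; for finite n>0, n + w = w but w + n stays w+n.
By associativity: (w+19) + 24 = w + (19+24) = w+43.
Result = w+43

w+43


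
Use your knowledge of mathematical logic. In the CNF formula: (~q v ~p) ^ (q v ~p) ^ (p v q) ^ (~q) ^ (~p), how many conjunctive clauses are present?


A CNF formula is a conjunction of clauses.
Clauses are separated by ^.
Counting the conjuncts: 5 clauses.

5


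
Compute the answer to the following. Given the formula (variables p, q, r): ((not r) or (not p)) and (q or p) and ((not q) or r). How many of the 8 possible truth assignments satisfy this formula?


Evaluate all 8 assignments for p, q, r:
p=0, q=0, r=0: 0
p=0, q=0, r=1: 0
p=0, q=1, r=0: 0
p=0, q=1, r=1: 1
p=1, q=0, r=0: 1
p=1, q=0, r=1: 0
p=1, q=1, r=0: 0
p=1, q=1, r=1: 0
Satisfying count = 2

2


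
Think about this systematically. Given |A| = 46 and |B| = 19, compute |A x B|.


The Cartesian product A x B contains all ordered pairs (a, b).
|A x B| = |A| * |B| = 46 * 19 = 874

874


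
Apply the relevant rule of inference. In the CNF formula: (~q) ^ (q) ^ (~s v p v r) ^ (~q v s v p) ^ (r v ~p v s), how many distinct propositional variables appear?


Identify each variable that appears in the formula.
Variables found: p, q, r, s
Count = 4

4


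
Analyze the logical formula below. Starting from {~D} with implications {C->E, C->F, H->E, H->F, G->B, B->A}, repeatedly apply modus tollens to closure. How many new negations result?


Initial negated facts: {~D}
Apply modus tollens to closure:
  (no implication fires)
Final negated: {~D}
New negations: {(none)}
Count = 0

0


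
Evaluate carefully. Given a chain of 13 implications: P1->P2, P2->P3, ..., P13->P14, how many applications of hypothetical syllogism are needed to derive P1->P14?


With 13 implications in a chain connecting 14 propositions:
P1->P2, P2->P3, ..., P13->P14
Steps needed = (number of implications) - 1 = 13 - 1 = 12

12


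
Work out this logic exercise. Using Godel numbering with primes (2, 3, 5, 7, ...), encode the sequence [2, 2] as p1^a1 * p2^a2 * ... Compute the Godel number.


Encode each element as an exponent of the corresponding prime:
  2^2 = 4
  3^2 = 9
Product = 4 * 9 = 36

36


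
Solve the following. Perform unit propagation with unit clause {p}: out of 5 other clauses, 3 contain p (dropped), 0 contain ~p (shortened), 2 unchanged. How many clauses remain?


Satisfied (removed): 3
Shortened (remain): 0
Unchanged (remain): 2
Remaining = 0 + 2 = 2

2


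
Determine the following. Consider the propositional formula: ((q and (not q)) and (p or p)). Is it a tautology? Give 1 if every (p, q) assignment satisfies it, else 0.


Check all 4 assignments:
p=0, q=0: 0
p=0, q=1: 0
p=1, q=0: 0
p=1, q=1: 0
Satisfying count = 0/4.
Tautology iff count = 4: no.

0


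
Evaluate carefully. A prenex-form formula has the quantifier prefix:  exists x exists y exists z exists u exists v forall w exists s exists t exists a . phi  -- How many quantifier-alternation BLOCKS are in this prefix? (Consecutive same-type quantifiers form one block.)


Quantifier-type sequence: E E E E E A E E E  (A=forall, E=exists)
Group into maximal same-type runs:
  Ex5 | Ax1 | Ex3
Number of blocks = 3

3


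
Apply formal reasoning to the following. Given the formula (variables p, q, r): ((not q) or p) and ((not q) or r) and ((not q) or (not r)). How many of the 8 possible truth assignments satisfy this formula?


Evaluate all 8 assignments for p, q, r:
p=0, q=0, r=0: 1
p=0, q=0, r=1: 1
p=0, q=1, r=0: 0
p=0, q=1, r=1: 0
p=1, q=0, r=0: 1
p=1, q=0, r=1: 1
p=1, q=1, r=0: 0
p=1, q=1, r=1: 0
Satisfying count = 4

4


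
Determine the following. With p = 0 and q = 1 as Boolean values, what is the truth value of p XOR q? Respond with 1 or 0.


p = 0, q = 1
Operation: p XOR q
Evaluate: 0 XOR 1 = 1

1


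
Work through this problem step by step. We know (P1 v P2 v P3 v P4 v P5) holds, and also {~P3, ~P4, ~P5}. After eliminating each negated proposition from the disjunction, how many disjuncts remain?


Original disjuncts (5): P1, P2, P3, P4, P5
Negated (eliminate): ~P3, ~P4, ~P5
Remaining disjuncts: P1, P2
Count = 5 - 3 = 2

2


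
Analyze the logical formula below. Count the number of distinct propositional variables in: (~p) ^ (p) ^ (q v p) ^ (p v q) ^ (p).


Identify each variable that appears in the formula.
Variables found: p, q
Count = 2

2


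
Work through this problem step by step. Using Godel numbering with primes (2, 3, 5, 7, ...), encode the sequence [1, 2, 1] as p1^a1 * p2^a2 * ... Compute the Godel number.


Encode each element as an exponent of the corresponding prime:
  2^1 = 2
  3^2 = 9
  5^1 = 5
Product = 2 * 9 * 5 = 90

90


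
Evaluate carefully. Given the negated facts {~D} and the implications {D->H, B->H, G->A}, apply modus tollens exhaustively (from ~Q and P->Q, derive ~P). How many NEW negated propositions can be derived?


Initial negated facts: {~D}
Apply modus tollens to closure:
  (no implication fires)
Final negated: {~D}
New negations: {(none)}
Count = 0

0


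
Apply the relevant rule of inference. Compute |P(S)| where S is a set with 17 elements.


The power set of a set with n elements has 2^n elements.
|P(S)| = 2^17 = 131072

131072


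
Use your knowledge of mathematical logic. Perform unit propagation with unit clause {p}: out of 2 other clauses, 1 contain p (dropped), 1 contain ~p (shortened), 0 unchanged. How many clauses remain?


Satisfied (removed): 1
Shortened (remain): 1
Unchanged (remain): 0
Remaining = 1 + 0 = 1

1


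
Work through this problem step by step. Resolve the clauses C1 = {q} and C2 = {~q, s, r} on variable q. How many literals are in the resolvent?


Remove q from C1 and ~q from C2.
C1 remainder: {}
C2 remainder: {s, r}
Union (resolvent): {r, s}
Resolvent has 2 literal(s).

2


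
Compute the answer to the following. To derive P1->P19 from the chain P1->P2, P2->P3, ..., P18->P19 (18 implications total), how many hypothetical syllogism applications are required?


With 18 implications in a chain connecting 19 propositions:
P1->P2, P2->P3, ..., P18->P19
Steps needed = (number of implications) - 1 = 18 - 1 = 17

17


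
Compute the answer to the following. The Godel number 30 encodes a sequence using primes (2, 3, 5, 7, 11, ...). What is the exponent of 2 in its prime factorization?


Factorize 30 by dividing by 2 repeatedly.
Division steps: 2 divides 30 exactly 1 time(s).
Exponent of 2 = 1

1


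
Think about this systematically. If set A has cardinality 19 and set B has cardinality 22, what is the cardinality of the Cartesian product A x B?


The Cartesian product A x B contains all ordered pairs (a, b).
|A x B| = |A| * |B| = 19 * 22 = 418

418


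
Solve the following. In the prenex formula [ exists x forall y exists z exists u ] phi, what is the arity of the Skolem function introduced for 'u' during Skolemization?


Quantifier prefix: exists x forall y exists z exists u
'u' is existentially quantified at position 4.
Universal variables preceding it: y
Skolem function arity = 1

1


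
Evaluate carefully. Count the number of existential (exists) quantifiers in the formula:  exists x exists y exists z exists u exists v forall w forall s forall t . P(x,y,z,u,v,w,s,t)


Quantifier prefix: exists x exists y exists z exists u exists v forall w forall s forall t
Mark each quantifier type:
  E E E E E U U U
Universal count = 3, Existential count = 5
Asked for existential (exists) quantifiers: 5

5


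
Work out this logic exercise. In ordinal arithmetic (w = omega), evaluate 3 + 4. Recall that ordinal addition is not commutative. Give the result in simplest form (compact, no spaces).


Compute 3 + 4.
Ordinal + is associative but NOT commutative; for finite n>0, n + w = w but w + n stays w+n.
Both operands finite; ordinal + agrees with natural +: 3 + 4 = 7.
Result = 7

7


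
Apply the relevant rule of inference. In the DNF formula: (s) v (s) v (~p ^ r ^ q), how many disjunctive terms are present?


A DNF formula is a disjunction of terms (conjunctions).
Terms are separated by v.
Counting the disjuncts: 3 terms.

3


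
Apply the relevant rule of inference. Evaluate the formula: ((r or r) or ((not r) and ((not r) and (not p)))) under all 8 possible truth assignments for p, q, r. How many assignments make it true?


Check all 8 assignments:
p=0, q=0, r=0: 1
p=0, q=0, r=1: 1
p=0, q=1, r=0: 1
p=0, q=1, r=1: 1
p=1, q=0, r=0: 0
p=1, q=0, r=1: 1
p=1, q=1, r=0: 0
p=1, q=1, r=1: 1
Count of True = 6

6


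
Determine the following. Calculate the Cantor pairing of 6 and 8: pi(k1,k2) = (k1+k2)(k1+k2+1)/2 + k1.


k1 + k2 = 14
(k1+k2)(k1+k2+1)/2 = 14 * 15 / 2 = 105
pi = 105 + 6 = 111

111


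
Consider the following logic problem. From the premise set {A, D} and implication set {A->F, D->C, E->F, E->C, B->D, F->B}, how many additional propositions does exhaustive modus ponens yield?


Initial facts: {A, D}
Apply modus ponens to closure:
  A and A->F  =>  F
  D and D->C  =>  C
  F and F->B  =>  B
Final known: {A, B, C, D, F}
New propositions: {B, C, F}
Count = 3

3


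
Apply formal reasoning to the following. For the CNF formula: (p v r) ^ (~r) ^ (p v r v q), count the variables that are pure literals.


Check each variable for pure literal status:
p: pure positive
q: pure positive
r: mixed (not pure)
Pure literal count = 2

2


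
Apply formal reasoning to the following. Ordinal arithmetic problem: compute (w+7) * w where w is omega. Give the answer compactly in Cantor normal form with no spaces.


Compute (w+7) * w.
Ordinal * is associative and left-distributive over +, but NOT commutative; for finite n>1, n*w = w but w*n stays w*n.
(w+7) * w = sup{(w+7)*k : k<w} = sup{w*k+7} = w^2 (the +7 tail is absorbed in the limit).
Result = w^2

w^2


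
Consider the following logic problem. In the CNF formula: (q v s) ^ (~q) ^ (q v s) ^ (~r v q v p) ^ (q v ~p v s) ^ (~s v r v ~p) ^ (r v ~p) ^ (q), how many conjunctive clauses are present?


A CNF formula is a conjunction of clauses.
Clauses are separated by ^.
Counting the conjuncts: 8 clauses.

8


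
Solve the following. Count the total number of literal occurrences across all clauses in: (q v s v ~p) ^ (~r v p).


Counting literals in each clause:
Clause 1: 3 literal(s)
Clause 2: 2 literal(s)
Total = 5

5


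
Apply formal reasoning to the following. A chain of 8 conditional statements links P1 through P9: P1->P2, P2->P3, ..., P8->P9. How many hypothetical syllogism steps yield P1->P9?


With 8 implications in a chain connecting 9 propositions:
P1->P2, P2->P3, ..., P8->P9
Steps needed = (number of implications) - 1 = 8 - 1 = 7

7


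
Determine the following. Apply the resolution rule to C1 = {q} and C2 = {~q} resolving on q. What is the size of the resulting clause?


Remove q from C1 and ~q from C2.
C1 remainder: {}
C2 remainder: {}
Union (resolvent): {} (empty clause)
Resolvent has 0 literal(s).

0


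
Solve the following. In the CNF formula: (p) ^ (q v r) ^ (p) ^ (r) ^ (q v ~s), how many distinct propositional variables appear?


Identify each variable that appears in the formula.
Variables found: p, q, r, s
Count = 4

4


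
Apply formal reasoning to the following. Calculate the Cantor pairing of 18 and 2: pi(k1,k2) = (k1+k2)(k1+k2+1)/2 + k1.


k1 + k2 = 20
(k1+k2)(k1+k2+1)/2 = 20 * 21 / 2 = 210
pi = 210 + 18 = 228

228


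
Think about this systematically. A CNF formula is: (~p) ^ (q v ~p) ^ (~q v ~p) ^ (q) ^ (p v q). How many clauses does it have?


A CNF formula is a conjunction of clauses.
Clauses are separated by ^.
Counting the conjuncts: 5 clauses.

5


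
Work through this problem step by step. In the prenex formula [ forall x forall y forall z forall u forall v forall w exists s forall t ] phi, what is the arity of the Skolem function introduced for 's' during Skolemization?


Quantifier prefix: forall x forall y forall z forall u forall v forall w exists s forall t
's' is existentially quantified at position 7.
Universal variables preceding it: x, y, z, u, v, w
Skolem function arity = 6

6


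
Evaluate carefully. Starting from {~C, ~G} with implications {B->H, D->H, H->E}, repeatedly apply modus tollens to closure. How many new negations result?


Initial negated facts: {~C, ~G}
Apply modus tollens to closure:
  (no implication fires)
Final negated: {~C, ~G}
New negations: {(none)}
Count = 0

0


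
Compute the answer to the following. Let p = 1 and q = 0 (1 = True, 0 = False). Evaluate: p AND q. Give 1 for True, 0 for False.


p = 1, q = 0
Operation: p AND q
Evaluate: 1 AND 0 = 0

0


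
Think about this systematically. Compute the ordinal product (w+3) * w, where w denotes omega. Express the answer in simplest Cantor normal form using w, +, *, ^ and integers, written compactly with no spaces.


Compute (w+3) * w.
Ordinal * is associative and left-distributive over +, but NOT commutative; for finite n>1, n*w = w but w*n stays w*n.
(w+3) * w = sup{(w+3)*k : k<w} = sup{w*k+3} = w^2 (the +3 tail is absorbed in the limit).
Result = w^2

w^2


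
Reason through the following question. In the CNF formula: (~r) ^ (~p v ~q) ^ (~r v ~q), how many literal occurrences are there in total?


Counting literals in each clause:
Clause 1: 1 literal(s)
Clause 2: 2 literal(s)
Clause 3: 2 literal(s)
Total = 5

5


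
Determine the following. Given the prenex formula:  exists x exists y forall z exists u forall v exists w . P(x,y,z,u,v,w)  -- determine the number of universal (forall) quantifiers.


Quantifier prefix: exists x exists y forall z exists u forall v exists w
Mark each quantifier type:
  E E U E U E
Universal count = 2, Existential count = 4
Asked for universal (forall) quantifiers: 2

2


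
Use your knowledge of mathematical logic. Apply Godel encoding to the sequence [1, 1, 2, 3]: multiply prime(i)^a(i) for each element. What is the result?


Encode each element as an exponent of the corresponding prime:
  2^1 = 2
  3^1 = 3
  5^2 = 25
  7^3 = 343
Product = 2 * 3 * 25 * 343 = 51450

51450


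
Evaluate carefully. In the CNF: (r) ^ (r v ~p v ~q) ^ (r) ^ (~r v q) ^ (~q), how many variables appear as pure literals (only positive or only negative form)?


Check each variable for pure literal status:
p: pure negative
q: mixed (not pure)
r: mixed (not pure)
Pure literal count = 1

1


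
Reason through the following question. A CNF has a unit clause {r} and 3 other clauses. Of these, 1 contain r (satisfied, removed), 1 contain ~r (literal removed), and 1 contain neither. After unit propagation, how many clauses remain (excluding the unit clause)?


Satisfied (removed): 1
Shortened (remain): 1
Unchanged (remain): 1
Remaining = 1 + 1 = 2

2


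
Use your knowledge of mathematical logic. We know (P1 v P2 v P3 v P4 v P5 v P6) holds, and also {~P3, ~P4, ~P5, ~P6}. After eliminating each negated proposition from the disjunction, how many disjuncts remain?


Original disjuncts (6): P1, P2, P3, P4, P5, P6
Negated (eliminate): ~P3, ~P4, ~P5, ~P6
Remaining disjuncts: P1, P2
Count = 6 - 4 = 2

2


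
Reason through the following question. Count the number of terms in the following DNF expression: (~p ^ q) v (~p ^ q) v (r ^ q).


A DNF formula is a disjunction of terms (conjunctions).
Terms are separated by v.
Counting the disjuncts: 3 terms.

3


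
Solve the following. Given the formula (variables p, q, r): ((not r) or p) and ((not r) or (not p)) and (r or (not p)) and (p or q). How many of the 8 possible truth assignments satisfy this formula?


Evaluate all 8 assignments for p, q, r:
p=0, q=0, r=0: 0
p=0, q=0, r=1: 0
p=0, q=1, r=0: 1
p=0, q=1, r=1: 0
p=1, q=0, r=0: 0
p=1, q=0, r=1: 0
p=1, q=1, r=0: 0
p=1, q=1, r=1: 0
Satisfying count = 1

1


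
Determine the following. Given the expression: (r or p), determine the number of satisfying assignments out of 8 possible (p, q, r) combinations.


Check all 8 assignments:
p=0, q=0, r=0: 0
p=0, q=0, r=1: 1
p=0, q=1, r=0: 0
p=0, q=1, r=1: 1
p=1, q=0, r=0: 1
p=1, q=0, r=1: 1
p=1, q=1, r=0: 1
p=1, q=1, r=1: 1
Count of True = 6

6


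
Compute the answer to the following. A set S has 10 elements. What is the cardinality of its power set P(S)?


The power set of a set with n elements has 2^n elements.
|P(S)| = 2^10 = 1024

1024


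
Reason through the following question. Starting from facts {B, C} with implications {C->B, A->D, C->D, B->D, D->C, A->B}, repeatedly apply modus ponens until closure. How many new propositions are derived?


Initial facts: {B, C}
Apply modus ponens to closure:
  C and C->D  =>  D
Final known: {B, C, D}
New propositions: {D}
Count = 1

1


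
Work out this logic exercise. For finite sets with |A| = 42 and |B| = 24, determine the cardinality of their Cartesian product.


The Cartesian product A x B contains all ordered pairs (a, b).
|A x B| = |A| * |B| = 42 * 24 = 1008

1008


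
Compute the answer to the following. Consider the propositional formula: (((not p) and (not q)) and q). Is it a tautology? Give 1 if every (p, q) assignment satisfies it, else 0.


Check all 4 assignments:
p=0, q=0: 0
p=0, q=1: 0
p=1, q=0: 0
p=1, q=1: 0
Satisfying count = 0/4.
Tautology iff count = 4: no.

0


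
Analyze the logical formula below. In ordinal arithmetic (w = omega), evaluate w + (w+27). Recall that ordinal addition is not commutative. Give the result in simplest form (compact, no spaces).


Compute w + (w+27).
Ordinal + is associative but NOT commutative; for finite n>0, n + w = w but w + n stays w+n.
w + (w+27) = (w+w) + 27 = w*2+27.
Result = w*2+27

w*2+27


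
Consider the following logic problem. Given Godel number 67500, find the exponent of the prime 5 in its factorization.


Factorize 67500 by dividing by 5 repeatedly.
Division steps: 5 divides 67500 exactly 4 time(s).
Exponent of 5 = 4

4


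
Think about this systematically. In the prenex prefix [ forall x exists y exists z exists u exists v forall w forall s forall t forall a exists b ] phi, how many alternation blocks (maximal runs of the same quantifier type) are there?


Quantifier-type sequence: A E E E E A A A A E  (A=forall, E=exists)
Group into maximal same-type runs:
  Ax1 | Ex4 | Ax4 | Ex1
Number of blocks = 4

4


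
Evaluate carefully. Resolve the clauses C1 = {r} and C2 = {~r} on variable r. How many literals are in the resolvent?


Remove r from C1 and ~r from C2.
C1 remainder: {}
C2 remainder: {}
Union (resolvent): {} (empty clause)
Resolvent has 0 literal(s).

0


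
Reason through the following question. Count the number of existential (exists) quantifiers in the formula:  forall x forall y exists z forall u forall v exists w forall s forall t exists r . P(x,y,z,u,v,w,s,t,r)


Quantifier prefix: forall x forall y exists z forall u forall v exists w forall s forall t exists r
Mark each quantifier type:
  U U E U U E U U E
Universal count = 6, Existential count = 3
Asked for existential (exists) quantifiers: 3

3


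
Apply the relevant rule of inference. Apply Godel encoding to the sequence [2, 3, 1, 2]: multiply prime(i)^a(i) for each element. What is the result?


Encode each element as an exponent of the corresponding prime:
  2^2 = 4
  3^3 = 27
  5^1 = 5
  7^2 = 49
Product = 4 * 27 * 5 * 49 = 26460

26460


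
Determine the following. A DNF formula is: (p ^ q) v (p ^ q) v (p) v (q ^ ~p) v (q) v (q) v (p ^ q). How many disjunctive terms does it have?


A DNF formula is a disjunction of terms (conjunctions).
Terms are separated by v.
Counting the disjuncts: 7 terms.

7


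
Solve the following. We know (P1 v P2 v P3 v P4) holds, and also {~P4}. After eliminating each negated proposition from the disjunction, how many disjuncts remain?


Original disjuncts (4): P1, P2, P3, P4
Negated (eliminate): ~P4
Remaining disjuncts: P1, P2, P3
Count = 4 - 1 = 3

3


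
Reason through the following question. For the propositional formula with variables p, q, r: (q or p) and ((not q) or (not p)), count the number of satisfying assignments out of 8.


Evaluate all 8 assignments for p, q, r:
p=0, q=0, r=0: 0
p=0, q=0, r=1: 0
p=0, q=1, r=0: 1
p=0, q=1, r=1: 1
p=1, q=0, r=0: 1
p=1, q=0, r=1: 1
p=1, q=1, r=0: 0
p=1, q=1, r=1: 0
Satisfying count = 4

4


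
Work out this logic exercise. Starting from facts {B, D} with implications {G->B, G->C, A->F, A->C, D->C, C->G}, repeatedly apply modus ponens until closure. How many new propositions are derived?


Initial facts: {B, D}
Apply modus ponens to closure:
  D and D->C  =>  C
  C and C->G  =>  G
Final known: {B, C, D, G}
New propositions: {C, G}
Count = 2

2


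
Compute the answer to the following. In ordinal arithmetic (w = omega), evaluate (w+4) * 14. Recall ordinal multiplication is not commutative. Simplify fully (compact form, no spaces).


Compute (w+4) * 14.
Ordinal * is associative and left-distributive over +, but NOT commutative; for finite n>1, n*w = w but w*n stays w*n.
(w+4) * 14 = (w+4) repeated 14 times. Each intermediate +4 is absorbed by the following w; only the last survives: w*14+4.
Result = w*14+4

w*14+4


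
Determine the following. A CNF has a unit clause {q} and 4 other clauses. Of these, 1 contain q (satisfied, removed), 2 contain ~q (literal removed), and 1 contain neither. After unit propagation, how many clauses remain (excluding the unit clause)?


Satisfied (removed): 1
Shortened (remain): 2
Unchanged (remain): 1
Remaining = 2 + 1 = 3

3


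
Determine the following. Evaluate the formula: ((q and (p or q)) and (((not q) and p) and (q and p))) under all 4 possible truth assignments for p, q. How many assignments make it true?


Check all 4 assignments:
p=0, q=0: 0
p=0, q=1: 0
p=1, q=0: 0
p=1, q=1: 0
Count of True = 0

0


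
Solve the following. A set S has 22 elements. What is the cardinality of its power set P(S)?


The power set of a set with n elements has 2^n elements.
|P(S)| = 2^22 = 4194304

4194304


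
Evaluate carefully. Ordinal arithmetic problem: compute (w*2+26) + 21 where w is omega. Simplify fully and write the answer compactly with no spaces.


Compute (w*2+26) + 21.
Ordinal + is associative but NOT commutative; for finite n>0, n + w = w but w + n stays w+n.
By associativity: (w*2+26) + 21 = w*2 + (26+21) = w*2+47.
Result = w*2+47

w*2+47


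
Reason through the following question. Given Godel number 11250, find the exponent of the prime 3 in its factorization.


Factorize 11250 by dividing by 3 repeatedly.
Division steps: 3 divides 11250 exactly 2 time(s).
Exponent of 3 = 2

2


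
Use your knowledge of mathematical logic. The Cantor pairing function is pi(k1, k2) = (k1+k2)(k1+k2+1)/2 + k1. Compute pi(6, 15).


k1 + k2 = 21
(k1+k2)(k1+k2+1)/2 = 21 * 22 / 2 = 231
pi = 231 + 6 = 237

237


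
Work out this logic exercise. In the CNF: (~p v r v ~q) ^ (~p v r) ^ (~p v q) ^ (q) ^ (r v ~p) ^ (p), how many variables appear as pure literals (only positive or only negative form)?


Check each variable for pure literal status:
p: mixed (not pure)
q: mixed (not pure)
r: pure positive
Pure literal count = 1

1


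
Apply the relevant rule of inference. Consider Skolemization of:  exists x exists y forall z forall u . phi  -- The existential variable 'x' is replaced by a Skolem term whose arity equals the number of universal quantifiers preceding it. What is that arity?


Quantifier prefix: exists x exists y forall z forall u
'x' is existentially quantified at position 1.
No universal quantifiers precede it.
Skolem function arity = 0 (a Skolem constant)

0


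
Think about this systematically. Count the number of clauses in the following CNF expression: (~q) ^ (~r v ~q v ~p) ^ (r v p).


A CNF formula is a conjunction of clauses.
Clauses are separated by ^.
Counting the conjuncts: 3 clauses.

3


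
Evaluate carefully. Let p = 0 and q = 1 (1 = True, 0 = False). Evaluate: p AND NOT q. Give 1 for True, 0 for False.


p = 0, q = 1
Operation: p AND NOT q
Evaluate: 0 AND NOT 1 = 0

0


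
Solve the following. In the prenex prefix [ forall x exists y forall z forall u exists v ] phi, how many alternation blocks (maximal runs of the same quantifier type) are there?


Quantifier-type sequence: A E A A E  (A=forall, E=exists)
Group into maximal same-type runs:
  Ax1 | Ex1 | Ax2 | Ex1
Number of blocks = 4

4


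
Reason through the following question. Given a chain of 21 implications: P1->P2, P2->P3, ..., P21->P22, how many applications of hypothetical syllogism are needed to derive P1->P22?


With 21 implications in a chain connecting 22 propositions:
P1->P2, P2->P3, ..., P21->P22
Steps needed = (number of implications) - 1 = 21 - 1 = 20

20


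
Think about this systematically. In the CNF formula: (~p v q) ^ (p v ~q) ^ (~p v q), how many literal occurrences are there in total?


Counting literals in each clause:
Clause 1: 2 literal(s)
Clause 2: 2 literal(s)
Clause 3: 2 literal(s)
Total = 6

6


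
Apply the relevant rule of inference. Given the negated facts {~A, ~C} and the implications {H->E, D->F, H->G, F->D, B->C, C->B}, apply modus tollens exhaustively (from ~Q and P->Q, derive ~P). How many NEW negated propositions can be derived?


Initial negated facts: {~A, ~C}
Apply modus tollens to closure:
  ~C and B->C  =>  ~B
Final negated: {~A, ~B, ~C}
New negations: {~B}
Count = 1

1


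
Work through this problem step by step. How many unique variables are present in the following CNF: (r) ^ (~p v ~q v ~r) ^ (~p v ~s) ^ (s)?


Identify each variable that appears in the formula.
Variables found: p, q, r, s
Count = 4

4


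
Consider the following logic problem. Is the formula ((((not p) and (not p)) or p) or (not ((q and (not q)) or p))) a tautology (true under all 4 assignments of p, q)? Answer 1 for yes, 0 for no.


Check all 4 assignments:
p=0, q=0: 1
p=0, q=1: 1
p=1, q=0: 1
p=1, q=1: 1
Satisfying count = 4/4.
Tautology iff count = 4: yes.

1


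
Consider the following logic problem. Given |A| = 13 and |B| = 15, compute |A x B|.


The Cartesian product A x B contains all ordered pairs (a, b).
|A x B| = |A| * |B| = 13 * 15 = 195

195


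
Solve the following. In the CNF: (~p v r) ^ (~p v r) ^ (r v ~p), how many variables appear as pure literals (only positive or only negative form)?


Check each variable for pure literal status:
p: pure negative
q: absent (not pure)
r: pure positive
Pure literal count = 2

2


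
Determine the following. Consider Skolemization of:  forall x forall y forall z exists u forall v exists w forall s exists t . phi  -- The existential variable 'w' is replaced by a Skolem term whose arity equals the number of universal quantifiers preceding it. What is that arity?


Quantifier prefix: forall x forall y forall z exists u forall v exists w forall s exists t
'w' is existentially quantified at position 6.
Universal variables preceding it: x, y, z, v
Skolem function arity = 4

4


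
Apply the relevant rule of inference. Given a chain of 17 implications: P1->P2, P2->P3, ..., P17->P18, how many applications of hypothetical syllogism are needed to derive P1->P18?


With 17 implications in a chain connecting 18 propositions:
P1->P2, P2->P3, ..., P17->P18
Steps needed = (number of implications) - 1 = 17 - 1 = 16

16


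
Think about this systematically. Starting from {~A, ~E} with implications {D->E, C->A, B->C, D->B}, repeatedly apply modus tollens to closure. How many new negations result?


Initial negated facts: {~A, ~E}
Apply modus tollens to closure:
  ~E and D->E  =>  ~D
  ~A and C->A  =>  ~C
  ~C and B->C  =>  ~B
Final negated: {~A, ~B, ~C, ~D, ~E}
New negations: {~B, ~C, ~D}
Count = 3

3


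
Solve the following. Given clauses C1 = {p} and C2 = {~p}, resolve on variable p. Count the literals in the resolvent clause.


Remove p from C1 and ~p from C2.
C1 remainder: {}
C2 remainder: {}
Union (resolvent): {} (empty clause)
Resolvent has 0 literal(s).

0


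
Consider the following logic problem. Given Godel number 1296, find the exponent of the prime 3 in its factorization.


Factorize 1296 by dividing by 3 repeatedly.
Division steps: 3 divides 1296 exactly 4 time(s).
Exponent of 3 = 4

4


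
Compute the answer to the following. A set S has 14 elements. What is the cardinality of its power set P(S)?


The power set of a set with n elements has 2^n elements.
|P(S)| = 2^14 = 16384

16384


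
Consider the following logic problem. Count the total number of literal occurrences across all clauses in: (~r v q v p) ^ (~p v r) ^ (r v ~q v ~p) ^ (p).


Counting literals in each clause:
Clause 1: 3 literal(s)
Clause 2: 2 literal(s)
Clause 3: 3 literal(s)
Clause 4: 1 literal(s)
Total = 9

9


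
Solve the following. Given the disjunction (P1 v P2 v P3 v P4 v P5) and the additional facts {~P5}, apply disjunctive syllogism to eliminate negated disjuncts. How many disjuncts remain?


Original disjuncts (5): P1, P2, P3, P4, P5
Negated (eliminate): ~P5
Remaining disjuncts: P1, P2, P3, P4
Count = 5 - 1 = 4

4


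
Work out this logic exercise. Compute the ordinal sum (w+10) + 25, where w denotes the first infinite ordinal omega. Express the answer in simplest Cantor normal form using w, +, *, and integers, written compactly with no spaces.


Compute (w+10) + 25.
Ordinal + is associative but NOT commutative; for finite n>0, n + w = w but w + n stays w+n.
By associativity: (w+10) + 25 = w + (10+25) = w+35.
Result = w+35

w+35


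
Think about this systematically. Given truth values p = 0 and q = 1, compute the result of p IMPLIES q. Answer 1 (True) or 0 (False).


p = 0, q = 1
Operation: p IMPLIES q
Evaluate: 0 IMPLIES 1 = 1

1


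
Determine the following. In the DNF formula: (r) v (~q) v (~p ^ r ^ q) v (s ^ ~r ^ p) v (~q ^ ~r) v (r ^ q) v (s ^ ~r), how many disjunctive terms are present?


A DNF formula is a disjunction of terms (conjunctions).
Terms are separated by v.
Counting the disjuncts: 7 terms.

7


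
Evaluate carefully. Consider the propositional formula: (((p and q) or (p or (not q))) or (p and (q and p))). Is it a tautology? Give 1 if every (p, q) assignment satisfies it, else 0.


Check all 4 assignments:
p=0, q=0: 1
p=0, q=1: 0
p=1, q=0: 1
p=1, q=1: 1
Satisfying count = 3/4.
Tautology iff count = 4: no.

0


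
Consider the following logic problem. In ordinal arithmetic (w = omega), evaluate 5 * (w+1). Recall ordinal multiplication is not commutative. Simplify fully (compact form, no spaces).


Compute 5 * (w+1).
Ordinal * is associative and left-distributive over +, but NOT commutative; for finite n>1, n*w = w but w*n stays w*n.
By left-distributivity: 5 * (w+1) = 5*w + 5*1 = w + 5 = w+5.
Result = w+5

w+5


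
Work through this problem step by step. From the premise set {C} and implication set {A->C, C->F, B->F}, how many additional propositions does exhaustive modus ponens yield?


Initial facts: {C}
Apply modus ponens to closure:
  C and C->F  =>  F
Final known: {C, F}
New propositions: {F}
Count = 1

1


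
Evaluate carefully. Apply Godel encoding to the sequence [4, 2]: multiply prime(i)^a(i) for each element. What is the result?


Encode each element as an exponent of the corresponding prime:
  2^4 = 16
  3^2 = 9
Product = 16 * 9 = 144

144


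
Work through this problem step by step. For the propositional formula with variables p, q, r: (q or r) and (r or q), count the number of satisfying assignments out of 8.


Evaluate all 8 assignments for p, q, r:
p=0, q=0, r=0: 0
p=0, q=0, r=1: 1
p=0, q=1, r=0: 1
p=0, q=1, r=1: 1
p=1, q=0, r=0: 0
p=1, q=0, r=1: 1
p=1, q=1, r=0: 1
p=1, q=1, r=1: 1
Satisfying count = 6

6


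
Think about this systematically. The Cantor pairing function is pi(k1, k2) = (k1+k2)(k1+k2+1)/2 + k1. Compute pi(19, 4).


k1 + k2 = 23
(k1+k2)(k1+k2+1)/2 = 23 * 24 / 2 = 276
pi = 276 + 19 = 295

295


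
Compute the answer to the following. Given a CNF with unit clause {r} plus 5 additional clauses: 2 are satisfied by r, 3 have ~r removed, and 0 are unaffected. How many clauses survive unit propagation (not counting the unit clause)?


Satisfied (removed): 2
Shortened (remain): 3
Unchanged (remain): 0
Remaining = 3 + 0 = 3

3


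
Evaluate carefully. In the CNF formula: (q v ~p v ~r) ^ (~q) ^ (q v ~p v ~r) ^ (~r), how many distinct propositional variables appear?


Identify each variable that appears in the formula.
Variables found: p, q, r
Count = 3

3


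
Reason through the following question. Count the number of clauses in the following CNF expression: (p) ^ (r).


A CNF formula is a conjunction of clauses.
Clauses are separated by ^.
Counting the conjuncts: 2 clauses.

2


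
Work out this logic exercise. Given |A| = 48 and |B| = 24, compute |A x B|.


The Cartesian product A x B contains all ordered pairs (a, b).
|A x B| = |A| * |B| = 48 * 24 = 1152

1152


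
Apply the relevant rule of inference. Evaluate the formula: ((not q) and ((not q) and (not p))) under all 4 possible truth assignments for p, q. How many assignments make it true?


Check all 4 assignments:
p=0, q=0: 1
p=0, q=1: 0
p=1, q=0: 0
p=1, q=1: 0
Count of True = 1

1


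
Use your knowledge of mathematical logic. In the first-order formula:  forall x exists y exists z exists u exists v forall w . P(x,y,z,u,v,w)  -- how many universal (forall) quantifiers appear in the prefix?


Quantifier prefix: forall x exists y exists z exists u exists v forall w
Mark each quantifier type:
  U E E E E U
Universal count = 2, Existential count = 4
Asked for universal (forall) quantifiers: 2

2


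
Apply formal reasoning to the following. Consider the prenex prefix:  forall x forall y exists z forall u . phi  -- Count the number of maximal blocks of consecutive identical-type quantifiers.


Quantifier-type sequence: A A E A  (A=forall, E=exists)
Group into maximal same-type runs:
  Ax2 | Ex1 | Ax1
Number of blocks = 3

3


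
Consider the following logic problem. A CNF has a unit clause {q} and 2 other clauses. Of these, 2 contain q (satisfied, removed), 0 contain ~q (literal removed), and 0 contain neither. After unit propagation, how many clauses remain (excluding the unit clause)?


Satisfied (removed): 2
Shortened (remain): 0
Unchanged (remain): 0
Remaining = 0 + 0 = 0

0


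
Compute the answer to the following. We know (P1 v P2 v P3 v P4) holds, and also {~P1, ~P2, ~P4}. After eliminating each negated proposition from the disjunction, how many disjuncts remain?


Original disjuncts (4): P1, P2, P3, P4
Negated (eliminate): ~P1, ~P2, ~P4
Remaining disjuncts: P3
Count = 4 - 3 = 1

1


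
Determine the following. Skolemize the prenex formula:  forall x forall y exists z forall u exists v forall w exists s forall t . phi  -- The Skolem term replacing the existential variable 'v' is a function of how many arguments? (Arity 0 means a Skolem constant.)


Quantifier prefix: forall x forall y exists z forall u exists v forall w exists s forall t
'v' is existentially quantified at position 5.
Universal variables preceding it: x, y, u
Skolem function arity = 3

3


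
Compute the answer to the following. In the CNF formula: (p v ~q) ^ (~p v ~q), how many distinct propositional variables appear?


Identify each variable that appears in the formula.
Variables found: p, q
Count = 2

2


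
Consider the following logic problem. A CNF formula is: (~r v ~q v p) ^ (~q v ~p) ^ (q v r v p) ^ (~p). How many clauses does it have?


A CNF formula is a conjunction of clauses.
Clauses are separated by ^.
Counting the conjuncts: 4 clauses.

4


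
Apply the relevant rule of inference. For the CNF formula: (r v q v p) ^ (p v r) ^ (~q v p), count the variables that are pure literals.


Check each variable for pure literal status:
p: pure positive
q: mixed (not pure)
r: pure positive
Pure literal count = 2

2


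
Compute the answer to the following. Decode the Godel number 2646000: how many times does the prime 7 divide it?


Factorize 2646000 by dividing by 7 repeatedly.
Division steps: 7 divides 2646000 exactly 2 time(s).
Exponent of 7 = 2

2


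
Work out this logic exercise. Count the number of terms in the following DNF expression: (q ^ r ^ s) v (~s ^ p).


A DNF formula is a disjunction of terms (conjunctions).
Terms are separated by v.
Counting the disjuncts: 2 terms.

2
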